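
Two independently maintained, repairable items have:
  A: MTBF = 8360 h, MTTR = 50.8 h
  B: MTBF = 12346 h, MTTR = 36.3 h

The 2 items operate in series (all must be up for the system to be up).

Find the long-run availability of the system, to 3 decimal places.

0.991

A(A) = MTBF/(MTBF+MTTR) = 8360/(8360+50.8) = 0.993960
A(B) = MTBF/(MTBF+MTTR) = 12346/(12346+36.3) = 0.997068
Series availability: 0.993960 × 0.997068 = 0.991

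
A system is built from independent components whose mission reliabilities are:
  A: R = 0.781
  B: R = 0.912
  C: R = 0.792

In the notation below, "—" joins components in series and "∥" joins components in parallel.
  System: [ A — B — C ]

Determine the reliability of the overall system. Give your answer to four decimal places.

0.5641

Series (A, B, and C): 0.781000 × 0.912000 × 0.792000 = 0.5641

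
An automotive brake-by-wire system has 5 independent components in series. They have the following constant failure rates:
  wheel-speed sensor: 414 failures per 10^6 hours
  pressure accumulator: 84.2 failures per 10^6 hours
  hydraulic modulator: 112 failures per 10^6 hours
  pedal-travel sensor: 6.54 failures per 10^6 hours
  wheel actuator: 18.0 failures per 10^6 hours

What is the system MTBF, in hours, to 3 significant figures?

Series of exponential components: λ_sys = Σ λ_i
λ_sys = 0.000414 + 0.0000842 + 0.000112 + 0.00000654 + 0.0000180 = 6.3474e-04 /h
MTBF = 1 / λ_sys = 1580 h

1580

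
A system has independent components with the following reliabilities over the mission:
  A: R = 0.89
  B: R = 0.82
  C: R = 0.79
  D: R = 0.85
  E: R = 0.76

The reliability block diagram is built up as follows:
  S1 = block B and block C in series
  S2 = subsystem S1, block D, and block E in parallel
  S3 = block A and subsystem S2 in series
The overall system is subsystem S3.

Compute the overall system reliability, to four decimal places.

0.8787

Series (B and C): 0.820000 × 0.790000 = 0.647800
Parallel ([0.647800], D, and E): 1 − (1 − 0.647800)(1 − 0.850000)(1 − 0.760000) = 0.987321
Series (A and [0.987321]): 0.890000 × 0.987321 = 0.8787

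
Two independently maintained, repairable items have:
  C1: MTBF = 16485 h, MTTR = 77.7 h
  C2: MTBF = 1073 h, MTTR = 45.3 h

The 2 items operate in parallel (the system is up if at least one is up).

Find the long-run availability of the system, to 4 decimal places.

0.9998

A(C1) = MTBF/(MTBF+MTTR) = 16485/(16485+77.7) = 0.995309
A(C2) = MTBF/(MTBF+MTTR) = 1073/(1073+45.3) = 0.959492
Parallel availability: 1 − (1 − 0.995309)(1 − 0.959492) = 0.9998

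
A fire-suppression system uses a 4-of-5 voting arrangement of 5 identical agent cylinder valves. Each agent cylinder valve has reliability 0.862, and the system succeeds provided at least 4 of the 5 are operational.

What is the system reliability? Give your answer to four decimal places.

0.8569

R = Σ_{i=4}^{5} C(5,i) p^i (1−p)^{5−i} with p = 0.862
C(5,4)·0.862^4·0.138^1 = 0.380959
C(5,5)·0.862^5·0.138^0 = 0.475923
Sum = 0.8569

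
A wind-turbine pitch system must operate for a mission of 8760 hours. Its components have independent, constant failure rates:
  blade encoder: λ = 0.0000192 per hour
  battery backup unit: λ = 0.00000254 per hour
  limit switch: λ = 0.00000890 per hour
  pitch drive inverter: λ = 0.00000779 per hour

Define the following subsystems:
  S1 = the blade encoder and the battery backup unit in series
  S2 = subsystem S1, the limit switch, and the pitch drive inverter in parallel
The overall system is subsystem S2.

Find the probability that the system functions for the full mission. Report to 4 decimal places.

R(blade encoder) = exp(−0.0000192 × 8760) = 0.845192
R(battery backup unit) = exp(−0.00000254 × 8760) = 0.977995
R(limit switch) = exp(−0.00000890 × 8760) = 0.924998
R(pitch drive inverter) = exp(−0.00000779 × 8760) = 0.934036
Series (blade encoder and battery backup unit): 0.845192 × 0.977995 = 0.826594
Parallel ([0.826594], limit switch, and pitch drive inverter): 1 − (1 − 0.826594)(1 − 0.924998)(1 − 0.934036) = 0.9991

0.9991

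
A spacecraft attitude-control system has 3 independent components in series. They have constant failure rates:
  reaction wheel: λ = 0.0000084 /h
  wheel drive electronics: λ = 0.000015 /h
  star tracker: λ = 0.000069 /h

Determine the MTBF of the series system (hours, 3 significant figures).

10800

Series of exponential components: λ_sys = Σ λ_i
λ_sys = 0.0000084 + 0.000015 + 0.000069 = 9.2400e-05 /h
MTBF = 1 / λ_sys = 10800 h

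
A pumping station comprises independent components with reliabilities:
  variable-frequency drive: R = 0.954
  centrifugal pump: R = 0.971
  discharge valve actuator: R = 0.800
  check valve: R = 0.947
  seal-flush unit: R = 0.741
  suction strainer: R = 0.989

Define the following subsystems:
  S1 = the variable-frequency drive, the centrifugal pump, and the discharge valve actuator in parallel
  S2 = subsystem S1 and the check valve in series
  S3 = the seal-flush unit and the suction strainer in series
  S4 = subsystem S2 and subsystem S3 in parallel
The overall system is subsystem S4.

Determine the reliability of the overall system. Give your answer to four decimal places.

0.9858

Parallel (variable-frequency drive, centrifugal pump, and discharge valve actuator): 1 − (1 − 0.954000)(1 − 0.971000)(1 − 0.800000) = 0.999733
Series ([0.999733] and check valve): 0.999733 × 0.947000 = 0.946747
Series (seal-flush unit and suction strainer): 0.741000 × 0.989000 = 0.732849
Parallel ([0.946747] and [0.732849]): 1 − (1 − 0.946747)(1 − 0.732849) = 0.9858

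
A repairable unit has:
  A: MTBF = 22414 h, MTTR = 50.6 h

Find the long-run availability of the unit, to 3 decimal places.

A(A) = MTBF/(MTBF+MTTR) = 22414/(22414+50.6) = 0.998

0.998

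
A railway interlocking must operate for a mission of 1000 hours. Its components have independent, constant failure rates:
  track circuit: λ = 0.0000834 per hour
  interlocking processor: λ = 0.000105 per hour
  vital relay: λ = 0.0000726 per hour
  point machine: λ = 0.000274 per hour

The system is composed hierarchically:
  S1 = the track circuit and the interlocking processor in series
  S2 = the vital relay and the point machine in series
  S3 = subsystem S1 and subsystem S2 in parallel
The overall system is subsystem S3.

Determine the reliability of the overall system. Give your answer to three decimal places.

R(track circuit) = exp(−0.0000834 × 1000) = 0.91998
R(interlocking processor) = exp(−0.000105 × 1000) = 0.90032
R(vital relay) = exp(−0.0000726 × 1000) = 0.92997
R(point machine) = exp(−0.000274 × 1000) = 0.76033
Series (track circuit and interlocking processor): 0.91998 × 0.90032 = 0.82828
Series (vital relay and point machine): 0.92997 × 0.76033 = 0.70708
Parallel ([0.82828] and [0.70708]): 1 − (1 − 0.82828)(1 − 0.70708) = 0.950

0.950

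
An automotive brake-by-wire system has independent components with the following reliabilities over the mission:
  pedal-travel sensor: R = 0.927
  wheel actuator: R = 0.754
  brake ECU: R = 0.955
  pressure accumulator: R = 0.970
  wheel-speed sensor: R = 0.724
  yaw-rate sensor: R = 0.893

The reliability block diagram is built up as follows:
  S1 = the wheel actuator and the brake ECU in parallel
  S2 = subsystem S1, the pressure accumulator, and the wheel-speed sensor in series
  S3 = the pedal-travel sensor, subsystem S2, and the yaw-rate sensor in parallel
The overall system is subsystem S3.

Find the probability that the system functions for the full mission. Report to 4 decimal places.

Parallel (wheel actuator and brake ECU): 1 − (1 − 0.754000)(1 − 0.955000) = 0.988930
Series ([0.988930], pressure accumulator, and wheel-speed sensor): 0.988930 × 0.970000 × 0.724000 = 0.694506
Parallel (pedal-travel sensor, [0.694506], and yaw-rate sensor): 1 − (1 − 0.927000)(1 − 0.694506)(1 − 0.893000) = 0.9976

0.9976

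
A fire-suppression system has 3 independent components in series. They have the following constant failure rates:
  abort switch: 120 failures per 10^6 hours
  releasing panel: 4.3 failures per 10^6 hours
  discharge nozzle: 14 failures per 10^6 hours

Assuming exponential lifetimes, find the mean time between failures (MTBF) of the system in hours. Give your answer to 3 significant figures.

Series of exponential components: λ_sys = Σ λ_i
λ_sys = 0.00012 + 0.0000043 + 0.000014 = 1.3830e-04 /h
MTBF = 1 / λ_sys = 7230 h

7230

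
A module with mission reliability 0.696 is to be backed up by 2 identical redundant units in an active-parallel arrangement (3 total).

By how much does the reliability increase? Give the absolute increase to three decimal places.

0.276

R_before = 0.696
R_after = 1 − (1 − 0.696)^3 = 0.972
ΔR = 0.972 − 0.696 = 0.276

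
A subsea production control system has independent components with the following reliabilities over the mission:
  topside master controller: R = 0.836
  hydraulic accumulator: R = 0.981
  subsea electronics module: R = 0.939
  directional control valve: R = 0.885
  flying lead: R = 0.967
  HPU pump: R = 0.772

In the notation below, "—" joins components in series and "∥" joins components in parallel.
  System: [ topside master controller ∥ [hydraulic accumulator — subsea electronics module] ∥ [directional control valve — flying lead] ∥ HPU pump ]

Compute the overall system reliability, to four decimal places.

Series (hydraulic accumulator and subsea electronics module): 0.981000 × 0.939000 = 0.921159
Series (directional control valve and flying lead): 0.885000 × 0.967000 = 0.855795
Parallel (topside master controller, [0.921159], [0.855795], and HPU pump): 1 − (1 − 0.836000)(1 − 0.921159)(1 − 0.855795)(1 − 0.772000) = 0.9996

0.9996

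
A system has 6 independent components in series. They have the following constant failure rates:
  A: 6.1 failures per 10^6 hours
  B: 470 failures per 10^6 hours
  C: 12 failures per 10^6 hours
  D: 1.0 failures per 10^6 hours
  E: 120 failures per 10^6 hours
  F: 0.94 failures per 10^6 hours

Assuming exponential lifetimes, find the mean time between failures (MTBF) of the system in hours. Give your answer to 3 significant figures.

Series of exponential components: λ_sys = Σ λ_i
λ_sys = 0.0000061 + 0.00047 + 0.000012 + 0.0000010 + 0.00012 + 0.00000094 = 6.1004e-04 /h
MTBF = 1 / λ_sys = 1640 h

1640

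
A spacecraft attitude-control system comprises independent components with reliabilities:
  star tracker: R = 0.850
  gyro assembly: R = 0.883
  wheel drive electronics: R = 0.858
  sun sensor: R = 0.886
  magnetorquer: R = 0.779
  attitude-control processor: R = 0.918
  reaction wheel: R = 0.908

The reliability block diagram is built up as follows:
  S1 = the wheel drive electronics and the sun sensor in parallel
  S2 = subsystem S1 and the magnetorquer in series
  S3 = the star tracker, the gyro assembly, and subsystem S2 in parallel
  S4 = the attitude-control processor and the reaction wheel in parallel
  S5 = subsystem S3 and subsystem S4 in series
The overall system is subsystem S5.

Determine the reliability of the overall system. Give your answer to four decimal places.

0.9884

Parallel (wheel drive electronics and sun sensor): 1 − (1 − 0.858000)(1 − 0.886000) = 0.983812
Series ([0.983812] and magnetorquer): 0.983812 × 0.779000 = 0.766390
Parallel (star tracker, gyro assembly, and [0.766390]): 1 − (1 − 0.850000)(1 − 0.883000)(1 − 0.766390) = 0.995900
Parallel (attitude-control processor and reaction wheel): 1 − (1 − 0.918000)(1 − 0.908000) = 0.992456
Series ([0.995900] and [0.992456]): 0.995900 × 0.992456 = 0.9884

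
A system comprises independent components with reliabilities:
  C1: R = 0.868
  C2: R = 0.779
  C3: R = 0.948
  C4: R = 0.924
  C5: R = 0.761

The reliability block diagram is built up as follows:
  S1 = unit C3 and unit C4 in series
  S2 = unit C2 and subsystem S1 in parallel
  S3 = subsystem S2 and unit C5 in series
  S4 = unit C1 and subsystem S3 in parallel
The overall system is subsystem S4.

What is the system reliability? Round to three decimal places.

0.966

Series (C3 and C4): 0.94800 × 0.92400 = 0.87595
Parallel (C2 and [0.87595]): 1 − (1 − 0.77900)(1 − 0.87595) = 0.97258
Series ([0.97258] and C5): 0.97258 × 0.76100 = 0.74013
Parallel (C1 and [0.74013]): 1 − (1 − 0.86800)(1 − 0.74013) = 0.966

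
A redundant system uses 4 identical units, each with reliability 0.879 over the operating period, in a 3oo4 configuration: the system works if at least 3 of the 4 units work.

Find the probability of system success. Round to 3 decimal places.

R = Σ_{i=3}^{4} C(4,i) p^i (1−p)^{4−i} with p = 0.879
C(4,3)·0.879^3·0.121^1 = 0.32871
C(4,4)·0.879^4·0.121^0 = 0.59697
Sum = 0.926

0.926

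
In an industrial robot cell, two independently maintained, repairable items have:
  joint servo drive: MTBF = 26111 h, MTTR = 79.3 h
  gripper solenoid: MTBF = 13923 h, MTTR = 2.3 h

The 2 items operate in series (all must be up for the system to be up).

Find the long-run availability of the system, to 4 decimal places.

A(joint servo drive) = MTBF/(MTBF+MTTR) = 26111/(26111+79.3) = 0.996972
A(gripper solenoid) = MTBF/(MTBF+MTTR) = 13923/(13923+2.3) = 0.999835
Series availability: 0.996972 × 0.999835 = 0.9968

0.9968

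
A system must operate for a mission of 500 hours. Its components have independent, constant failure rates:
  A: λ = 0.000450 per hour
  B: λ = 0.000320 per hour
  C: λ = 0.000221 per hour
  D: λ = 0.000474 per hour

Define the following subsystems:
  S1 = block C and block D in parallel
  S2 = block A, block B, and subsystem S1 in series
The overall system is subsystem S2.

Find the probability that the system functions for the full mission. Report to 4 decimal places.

0.6654

R(A) = exp(−0.000450 × 500) = 0.798516
R(B) = exp(−0.000320 × 500) = 0.852144
R(C) = exp(−0.000221 × 500) = 0.895386
R(D) = exp(−0.000474 × 500) = 0.788991
Parallel (C and D): 1 − (1 − 0.895386)(1 − 0.788991) = 0.977926
Series (A, B, and [0.977926]): 0.798516 × 0.852144 × 0.977926 = 0.6654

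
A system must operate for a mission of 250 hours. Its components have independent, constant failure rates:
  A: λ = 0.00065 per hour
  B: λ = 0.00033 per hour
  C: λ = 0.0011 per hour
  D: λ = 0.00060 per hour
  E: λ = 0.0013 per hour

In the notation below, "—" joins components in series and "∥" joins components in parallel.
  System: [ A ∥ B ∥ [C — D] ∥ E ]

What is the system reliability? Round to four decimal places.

0.9989

R(A) = exp(−0.00065 × 250) = 0.850016
R(B) = exp(−0.00033 × 250) = 0.920811
R(C) = exp(−0.0011 × 250) = 0.759572
R(D) = exp(−0.00060 × 250) = 0.860708
R(E) = exp(−0.0013 × 250) = 0.722527
Series (C and D): 0.759572 × 0.860708 = 0.653770
Parallel (A, B, [0.653770], and E): 1 − (1 − 0.850016)(1 − 0.920811)(1 − 0.653770)(1 − 0.722527) = 0.9989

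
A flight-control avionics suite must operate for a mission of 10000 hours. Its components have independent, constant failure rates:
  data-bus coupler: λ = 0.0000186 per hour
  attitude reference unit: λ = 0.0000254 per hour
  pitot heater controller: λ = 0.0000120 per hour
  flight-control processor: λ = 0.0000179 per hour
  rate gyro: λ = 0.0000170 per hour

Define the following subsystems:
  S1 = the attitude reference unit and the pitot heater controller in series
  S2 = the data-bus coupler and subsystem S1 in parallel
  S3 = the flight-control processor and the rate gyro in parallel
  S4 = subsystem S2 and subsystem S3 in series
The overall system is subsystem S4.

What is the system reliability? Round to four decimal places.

R(data-bus coupler) = exp(−0.0000186 × 10000) = 0.830274
R(attitude reference unit) = exp(−0.0000254 × 10000) = 0.775692
R(pitot heater controller) = exp(−0.0000120 × 10000) = 0.886920
R(flight-control processor) = exp(−0.0000179 × 10000) = 0.836106
R(rate gyro) = exp(−0.0000170 × 10000) = 0.843665
Series (attitude reference unit and pitot heater controller): 0.775692 × 0.886920 = 0.687977
Parallel (data-bus coupler and [0.687977]): 1 − (1 − 0.830274)(1 − 0.687977) = 0.947042
Parallel (flight-control processor and rate gyro): 1 − (1 − 0.836106)(1 − 0.843665) = 0.974378
Series ([0.947042] and [0.974378]): 0.947042 × 0.974378 = 0.9228

0.9228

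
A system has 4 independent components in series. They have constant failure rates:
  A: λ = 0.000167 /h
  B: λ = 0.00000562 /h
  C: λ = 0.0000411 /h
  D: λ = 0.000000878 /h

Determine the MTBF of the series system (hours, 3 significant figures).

Series of exponential components: λ_sys = Σ λ_i
λ_sys = 0.000167 + 0.00000562 + 0.0000411 + 0.000000878 = 2.1460e-04 /h
MTBF = 1 / λ_sys = 4660 h

4660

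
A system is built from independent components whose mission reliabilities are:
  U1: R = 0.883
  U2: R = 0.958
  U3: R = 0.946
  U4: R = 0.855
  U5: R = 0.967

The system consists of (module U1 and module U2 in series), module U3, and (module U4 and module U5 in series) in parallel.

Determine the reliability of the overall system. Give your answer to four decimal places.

Series (U1 and U2): 0.883000 × 0.958000 = 0.845914
Series (U4 and U5): 0.855000 × 0.967000 = 0.826785
Parallel ([0.845914], U3, and [0.826785]): 1 − (1 − 0.845914)(1 − 0.946000)(1 − 0.826785) = 0.9986

0.9986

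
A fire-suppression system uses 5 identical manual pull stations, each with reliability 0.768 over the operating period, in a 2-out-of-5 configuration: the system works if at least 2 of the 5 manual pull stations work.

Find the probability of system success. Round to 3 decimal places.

0.988

R = Σ_{i=2}^{5} C(5,i) p^i (1−p)^{5−i} with p = 0.768
C(5,2)·0.768^2·0.232^3 = 0.07365
C(5,3)·0.768^3·0.232^2 = 0.24381
C(5,4)·0.768^4·0.232^1 = 0.40356
C(5,5)·0.768^5·0.232^0 = 0.26718
Sum = 0.988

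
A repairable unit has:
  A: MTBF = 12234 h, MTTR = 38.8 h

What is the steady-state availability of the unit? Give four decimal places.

A(A) = MTBF/(MTBF+MTTR) = 12234/(12234+38.8) = 0.9968

0.9968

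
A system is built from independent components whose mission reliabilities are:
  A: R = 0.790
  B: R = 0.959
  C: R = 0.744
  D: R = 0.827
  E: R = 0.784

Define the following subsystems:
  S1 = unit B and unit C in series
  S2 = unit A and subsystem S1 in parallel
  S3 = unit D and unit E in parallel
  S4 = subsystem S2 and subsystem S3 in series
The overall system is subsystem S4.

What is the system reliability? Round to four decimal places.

0.9047

Series (B and C): 0.959000 × 0.744000 = 0.713496
Parallel (A and [0.713496]): 1 − (1 − 0.790000)(1 − 0.713496) = 0.939834
Parallel (D and E): 1 − (1 − 0.827000)(1 − 0.784000) = 0.962632
Series ([0.939834] and [0.962632]): 0.939834 × 0.962632 = 0.9047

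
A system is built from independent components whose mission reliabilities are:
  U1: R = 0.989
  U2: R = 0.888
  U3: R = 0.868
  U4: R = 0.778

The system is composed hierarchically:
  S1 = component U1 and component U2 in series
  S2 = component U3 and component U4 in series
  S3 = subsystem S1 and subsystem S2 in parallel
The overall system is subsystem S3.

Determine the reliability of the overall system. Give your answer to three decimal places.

0.960

Series (U1 and U2): 0.98900 × 0.88800 = 0.87823
Series (U3 and U4): 0.86800 × 0.77800 = 0.67530
Parallel ([0.87823] and [0.67530]): 1 − (1 − 0.87823)(1 − 0.67530) = 0.960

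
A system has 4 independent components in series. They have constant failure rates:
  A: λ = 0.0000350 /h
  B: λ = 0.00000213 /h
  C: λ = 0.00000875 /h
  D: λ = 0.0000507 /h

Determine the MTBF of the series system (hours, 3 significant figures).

10400

Series of exponential components: λ_sys = Σ λ_i
λ_sys = 0.0000350 + 0.00000213 + 0.00000875 + 0.0000507 = 9.6580e-05 /h
MTBF = 1 / λ_sys = 10400 h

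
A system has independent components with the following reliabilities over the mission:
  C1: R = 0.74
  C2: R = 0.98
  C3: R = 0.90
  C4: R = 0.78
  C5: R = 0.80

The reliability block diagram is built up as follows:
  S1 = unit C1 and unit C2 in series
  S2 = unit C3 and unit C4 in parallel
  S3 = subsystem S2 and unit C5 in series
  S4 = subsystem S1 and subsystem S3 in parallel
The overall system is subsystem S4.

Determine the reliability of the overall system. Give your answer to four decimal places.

Series (C1 and C2): 0.740000 × 0.980000 = 0.725200
Parallel (C3 and C4): 1 − (1 − 0.900000)(1 − 0.780000) = 0.978000
Series ([0.978000] and C5): 0.978000 × 0.800000 = 0.782400
Parallel ([0.725200] and [0.782400]): 1 − (1 − 0.725200)(1 − 0.782400) = 0.9402

0.9402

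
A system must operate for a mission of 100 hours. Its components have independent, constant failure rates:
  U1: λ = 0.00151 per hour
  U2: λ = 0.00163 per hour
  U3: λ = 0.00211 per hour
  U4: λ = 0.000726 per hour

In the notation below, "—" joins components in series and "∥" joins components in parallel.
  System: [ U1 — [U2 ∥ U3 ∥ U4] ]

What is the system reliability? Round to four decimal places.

0.8581

R(U1) = exp(−0.00151 × 100) = 0.859848
R(U2) = exp(−0.00163 × 100) = 0.849591
R(U3) = exp(−0.00211 × 100) = 0.809774
R(U4) = exp(−0.000726 × 100) = 0.929973
Parallel (U2, U3, and U4): 1 − (1 − 0.849591)(1 − 0.809774)(1 − 0.929973) = 0.997996
Series (U1 and [0.997996]): 0.859848 × 0.997996 = 0.8581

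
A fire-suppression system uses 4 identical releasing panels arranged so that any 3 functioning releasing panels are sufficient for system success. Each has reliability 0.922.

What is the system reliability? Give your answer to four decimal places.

0.9672

R = Σ_{i=3}^{4} C(4,i) p^i (1−p)^{4−i} with p = 0.922
C(4,3)·0.922^3·0.078^1 = 0.244539
C(4,4)·0.922^4·0.078^0 = 0.722643
Sum = 0.9672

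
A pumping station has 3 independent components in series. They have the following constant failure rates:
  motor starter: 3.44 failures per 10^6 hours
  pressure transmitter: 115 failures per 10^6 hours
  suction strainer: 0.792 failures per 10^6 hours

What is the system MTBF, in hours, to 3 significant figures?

8390

Series of exponential components: λ_sys = Σ λ_i
λ_sys = 0.00000344 + 0.000115 + 0.000000792 = 1.1923e-04 /h
MTBF = 1 / λ_sys = 8390 h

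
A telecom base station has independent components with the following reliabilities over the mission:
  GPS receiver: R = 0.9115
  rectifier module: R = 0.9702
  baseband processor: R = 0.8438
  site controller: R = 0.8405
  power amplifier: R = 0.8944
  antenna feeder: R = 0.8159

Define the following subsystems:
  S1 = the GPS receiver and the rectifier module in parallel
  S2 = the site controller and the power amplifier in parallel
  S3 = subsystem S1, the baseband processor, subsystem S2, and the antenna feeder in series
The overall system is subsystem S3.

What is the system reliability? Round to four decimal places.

Parallel (GPS receiver and rectifier module): 1 − (1 − 0.911500)(1 − 0.970200) = 0.997363
Parallel (site controller and power amplifier): 1 − (1 − 0.840500)(1 − 0.894400) = 0.983157
Series ([0.997363], baseband processor, [0.983157], and antenna feeder): 0.997363 × 0.843800 × 0.983157 × 0.815900 = 0.6751

0.6751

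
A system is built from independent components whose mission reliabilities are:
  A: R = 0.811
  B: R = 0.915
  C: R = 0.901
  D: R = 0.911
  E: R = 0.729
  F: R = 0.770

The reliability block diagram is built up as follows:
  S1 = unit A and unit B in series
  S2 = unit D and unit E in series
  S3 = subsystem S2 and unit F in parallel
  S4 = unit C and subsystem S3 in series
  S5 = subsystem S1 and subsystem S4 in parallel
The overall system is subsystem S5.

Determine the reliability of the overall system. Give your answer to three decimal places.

0.957

Series (A and B): 0.81100 × 0.91500 = 0.74207
Series (D and E): 0.91100 × 0.72900 = 0.66412
Parallel ([0.66412] and F): 1 − (1 − 0.66412)(1 − 0.77000) = 0.92275
Series (C and [0.92275]): 0.90100 × 0.92275 = 0.83140
Parallel ([0.74207] and [0.83140]): 1 − (1 − 0.74207)(1 − 0.83140) = 0.957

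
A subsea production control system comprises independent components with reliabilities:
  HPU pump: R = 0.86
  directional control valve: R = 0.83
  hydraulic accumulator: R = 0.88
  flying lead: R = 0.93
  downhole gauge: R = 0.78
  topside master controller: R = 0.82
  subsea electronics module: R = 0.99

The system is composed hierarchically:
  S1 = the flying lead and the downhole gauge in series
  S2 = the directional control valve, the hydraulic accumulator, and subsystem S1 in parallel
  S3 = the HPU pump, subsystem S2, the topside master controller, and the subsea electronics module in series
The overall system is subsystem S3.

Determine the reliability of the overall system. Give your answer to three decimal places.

0.694

Series (flying lead and downhole gauge): 0.93000 × 0.78000 = 0.72540
Parallel (directional control valve, hydraulic accumulator, and [0.72540]): 1 − (1 − 0.83000)(1 − 0.88000)(1 − 0.72540) = 0.99440
Series (HPU pump, [0.99440], topside master controller, and subsea electronics module): 0.86000 × 0.99440 × 0.82000 × 0.99000 = 0.694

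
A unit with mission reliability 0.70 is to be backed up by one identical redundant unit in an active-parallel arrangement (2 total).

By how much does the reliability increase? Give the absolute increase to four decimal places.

R_before = 0.70
R_after = 1 − (1 − 0.70)^2 = 0.9100
ΔR = 0.9100 − 0.70 = 0.2100

0.2100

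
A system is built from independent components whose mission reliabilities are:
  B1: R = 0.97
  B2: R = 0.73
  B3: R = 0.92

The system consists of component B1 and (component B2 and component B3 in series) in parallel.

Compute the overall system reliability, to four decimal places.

0.9901

Series (B2 and B3): 0.730000 × 0.920000 = 0.671600
Parallel (B1 and [0.671600]): 1 − (1 − 0.970000)(1 − 0.671600) = 0.9901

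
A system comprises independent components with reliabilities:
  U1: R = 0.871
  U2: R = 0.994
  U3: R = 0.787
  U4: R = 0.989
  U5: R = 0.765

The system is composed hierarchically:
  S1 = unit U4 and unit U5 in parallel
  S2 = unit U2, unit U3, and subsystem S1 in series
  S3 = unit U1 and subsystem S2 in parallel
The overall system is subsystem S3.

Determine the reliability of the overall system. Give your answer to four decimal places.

Parallel (U4 and U5): 1 − (1 − 0.989000)(1 − 0.765000) = 0.997415
Series (U2, U3, and [0.997415]): 0.994000 × 0.787000 × 0.997415 = 0.780256
Parallel (U1 and [0.780256]): 1 − (1 − 0.871000)(1 − 0.780256) = 0.9717

0.9717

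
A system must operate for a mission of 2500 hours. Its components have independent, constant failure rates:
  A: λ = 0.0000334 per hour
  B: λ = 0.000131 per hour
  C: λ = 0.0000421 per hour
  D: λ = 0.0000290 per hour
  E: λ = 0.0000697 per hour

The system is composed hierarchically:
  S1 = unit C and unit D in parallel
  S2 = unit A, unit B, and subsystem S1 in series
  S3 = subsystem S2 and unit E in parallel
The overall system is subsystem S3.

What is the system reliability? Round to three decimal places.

R(A) = exp(−0.0000334 × 2500) = 0.91989
R(B) = exp(−0.000131 × 2500) = 0.72072
R(C) = exp(−0.0000421 × 2500) = 0.90010
R(D) = exp(−0.0000290 × 2500) = 0.93007
R(E) = exp(−0.0000697 × 2500) = 0.84009
Parallel (C and D): 1 − (1 − 0.90010)(1 − 0.93007) = 0.99301
Series (A, B, and [0.99301]): 0.91989 × 0.72072 × 0.99301 = 0.65835
Parallel ([0.65835] and E): 1 − (1 − 0.65835)(1 − 0.84009) = 0.945

0.945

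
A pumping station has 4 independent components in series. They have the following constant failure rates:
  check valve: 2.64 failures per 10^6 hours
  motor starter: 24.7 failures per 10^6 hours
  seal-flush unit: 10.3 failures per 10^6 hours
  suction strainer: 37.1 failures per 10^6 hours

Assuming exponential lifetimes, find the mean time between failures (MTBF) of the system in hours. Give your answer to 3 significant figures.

Series of exponential components: λ_sys = Σ λ_i
λ_sys = 0.00000264 + 0.0000247 + 0.0000103 + 0.0000371 = 7.4740e-05 /h
MTBF = 1 / λ_sys = 13400 h

13400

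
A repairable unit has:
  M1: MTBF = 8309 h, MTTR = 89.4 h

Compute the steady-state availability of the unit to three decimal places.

0.989

A(M1) = MTBF/(MTBF+MTTR) = 8309/(8309+89.4) = 0.989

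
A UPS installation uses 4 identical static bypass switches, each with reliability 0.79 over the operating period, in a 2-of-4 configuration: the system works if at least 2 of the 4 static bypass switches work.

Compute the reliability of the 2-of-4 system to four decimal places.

R = Σ_{i=2}^{4} C(4,i) p^i (1−p)^{4−i} with p = 0.79
C(4,2)·0.79^2·0.21^2 = 0.165137
C(4,3)·0.79^3·0.21^1 = 0.414153
C(4,4)·0.79^4·0.21^0 = 0.389501
Sum = 0.9688

0.9688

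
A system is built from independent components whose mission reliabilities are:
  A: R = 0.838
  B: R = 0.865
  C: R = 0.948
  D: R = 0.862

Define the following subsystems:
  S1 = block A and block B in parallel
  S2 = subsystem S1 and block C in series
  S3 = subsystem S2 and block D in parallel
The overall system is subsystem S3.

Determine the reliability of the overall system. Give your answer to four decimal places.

0.9900

Parallel (A and B): 1 − (1 − 0.838000)(1 − 0.865000) = 0.978130
Series ([0.978130] and C): 0.978130 × 0.948000 = 0.927267
Parallel ([0.927267] and D): 1 − (1 − 0.927267)(1 − 0.862000) = 0.9900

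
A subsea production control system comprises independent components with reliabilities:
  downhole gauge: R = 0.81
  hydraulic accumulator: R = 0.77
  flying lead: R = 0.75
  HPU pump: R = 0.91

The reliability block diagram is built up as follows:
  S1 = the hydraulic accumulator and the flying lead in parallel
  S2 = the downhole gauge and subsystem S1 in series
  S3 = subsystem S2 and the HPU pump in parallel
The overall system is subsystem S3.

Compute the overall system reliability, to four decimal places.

0.9787

Parallel (hydraulic accumulator and flying lead): 1 − (1 − 0.770000)(1 − 0.750000) = 0.942500
Series (downhole gauge and [0.942500]): 0.810000 × 0.942500 = 0.763425
Parallel ([0.763425] and HPU pump): 1 − (1 − 0.763425)(1 − 0.910000) = 0.9787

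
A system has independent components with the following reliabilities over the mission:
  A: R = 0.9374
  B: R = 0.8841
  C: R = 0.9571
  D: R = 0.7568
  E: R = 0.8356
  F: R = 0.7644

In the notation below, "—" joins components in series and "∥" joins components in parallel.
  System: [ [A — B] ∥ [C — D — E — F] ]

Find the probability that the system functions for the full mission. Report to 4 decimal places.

0.9080

Series (A and B): 0.937400 × 0.884100 = 0.828755
Series (C, D, E, and F): 0.957100 × 0.756800 × 0.835600 × 0.764400 = 0.462655
Parallel ([0.828755] and [0.462655]): 1 − (1 − 0.828755)(1 − 0.462655) = 0.9080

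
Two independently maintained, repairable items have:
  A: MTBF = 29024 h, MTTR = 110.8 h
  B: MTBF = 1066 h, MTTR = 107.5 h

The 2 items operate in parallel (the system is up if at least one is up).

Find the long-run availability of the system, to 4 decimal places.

0.9997

A(A) = MTBF/(MTBF+MTTR) = 29024/(29024+110.8) = 0.996197
A(B) = MTBF/(MTBF+MTTR) = 1066/(1066+107.5) = 0.908394
Parallel availability: 1 − (1 − 0.996197)(1 − 0.908394) = 0.9997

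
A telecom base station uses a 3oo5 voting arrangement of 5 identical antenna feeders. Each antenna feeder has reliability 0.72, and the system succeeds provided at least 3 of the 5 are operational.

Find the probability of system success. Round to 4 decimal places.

R = Σ_{i=3}^{5} C(5,i) p^i (1−p)^{5−i} with p = 0.72
C(5,3)·0.72^3·0.28^2 = 0.292626
C(5,4)·0.72^4·0.28^1 = 0.376234
C(5,5)·0.72^5·0.28^0 = 0.193492
Sum = 0.8624

0.8624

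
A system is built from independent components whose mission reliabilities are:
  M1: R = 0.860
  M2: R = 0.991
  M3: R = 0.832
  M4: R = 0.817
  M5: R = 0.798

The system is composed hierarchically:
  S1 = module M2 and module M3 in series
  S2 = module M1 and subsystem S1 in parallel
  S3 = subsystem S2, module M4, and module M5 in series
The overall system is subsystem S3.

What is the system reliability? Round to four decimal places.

Series (M2 and M3): 0.991000 × 0.832000 = 0.824512
Parallel (M1 and [0.824512]): 1 − (1 − 0.860000)(1 − 0.824512) = 0.975432
Series ([0.975432], M4, and M5): 0.975432 × 0.817000 × 0.798000 = 0.6359

0.6359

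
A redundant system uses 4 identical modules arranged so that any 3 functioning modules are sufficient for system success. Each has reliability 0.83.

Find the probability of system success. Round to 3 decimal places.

0.863

R = Σ_{i=3}^{4} C(4,i) p^i (1−p)^{4−i} with p = 0.83
C(4,3)·0.83^3·0.17^1 = 0.38882
C(4,4)·0.83^4·0.17^0 = 0.47458
Sum = 0.863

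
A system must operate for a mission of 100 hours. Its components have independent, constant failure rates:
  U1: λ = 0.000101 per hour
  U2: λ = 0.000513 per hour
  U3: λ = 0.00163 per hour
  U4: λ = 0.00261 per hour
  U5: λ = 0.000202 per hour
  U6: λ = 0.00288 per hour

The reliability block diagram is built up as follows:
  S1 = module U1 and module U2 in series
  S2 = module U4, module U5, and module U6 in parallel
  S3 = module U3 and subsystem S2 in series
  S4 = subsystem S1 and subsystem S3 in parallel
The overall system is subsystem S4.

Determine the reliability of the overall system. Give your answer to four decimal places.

R(U1) = exp(−0.000101 × 100) = 0.989951
R(U2) = exp(−0.000513 × 100) = 0.949994
R(U3) = exp(−0.00163 × 100) = 0.849591
R(U4) = exp(−0.00261 × 100) = 0.770281
R(U5) = exp(−0.000202 × 100) = 0.980003
R(U6) = exp(−0.00288 × 100) = 0.749762
Series (U1 and U2): 0.989951 × 0.949994 = 0.940448
Parallel (U4, U5, and U6): 1 − (1 − 0.770281)(1 − 0.980003)(1 − 0.749762) = 0.998850
Series (U3 and [0.998850]): 0.849591 × 0.998850 = 0.848614
Parallel ([0.940448] and [0.848614]): 1 − (1 − 0.940448)(1 − 0.848614) = 0.9910

0.9910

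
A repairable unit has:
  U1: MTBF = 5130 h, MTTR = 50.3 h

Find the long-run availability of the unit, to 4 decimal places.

A(U1) = MTBF/(MTBF+MTTR) = 5130/(5130+50.3) = 0.9903

0.9903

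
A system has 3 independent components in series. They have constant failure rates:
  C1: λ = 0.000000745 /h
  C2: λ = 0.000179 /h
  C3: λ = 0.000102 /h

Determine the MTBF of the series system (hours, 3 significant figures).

Series of exponential components: λ_sys = Σ λ_i
λ_sys = 0.000000745 + 0.000179 + 0.000102 = 2.8174e-04 /h
MTBF = 1 / λ_sys = 3550 h

3550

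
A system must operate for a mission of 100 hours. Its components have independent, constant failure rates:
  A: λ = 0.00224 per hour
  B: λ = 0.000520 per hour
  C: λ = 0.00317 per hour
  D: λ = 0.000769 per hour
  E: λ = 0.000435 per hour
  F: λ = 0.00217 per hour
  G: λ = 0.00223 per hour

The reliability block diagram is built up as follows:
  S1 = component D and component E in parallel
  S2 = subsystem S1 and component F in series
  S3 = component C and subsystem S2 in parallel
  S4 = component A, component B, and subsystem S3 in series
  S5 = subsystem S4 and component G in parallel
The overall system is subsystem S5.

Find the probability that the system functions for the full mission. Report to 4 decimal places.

R(A) = exp(−0.00224 × 100) = 0.799315
R(B) = exp(−0.000520 × 100) = 0.949329
R(C) = exp(−0.00317 × 100) = 0.728331
R(D) = exp(−0.000769 × 100) = 0.925982
R(E) = exp(−0.000435 × 100) = 0.957433
R(F) = exp(−0.00217 × 100) = 0.804930
R(G) = exp(−0.00223 × 100) = 0.800115
Parallel (D and E): 1 − (1 − 0.925982)(1 − 0.957433) = 0.996849
Series ([0.996849] and F): 0.996849 × 0.804930 = 0.802394
Parallel (C and [0.802394]): 1 − (1 − 0.728331)(1 − 0.802394) = 0.946317
Series (A, B, and [0.946317]): 0.799315 × 0.949329 × 0.946317 = 0.718078
Parallel ([0.718078] and G): 1 − (1 − 0.718078)(1 − 0.800115) = 0.9436

0.9436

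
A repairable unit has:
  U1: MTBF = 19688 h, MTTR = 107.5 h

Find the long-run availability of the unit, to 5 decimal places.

0.99457

A(U1) = MTBF/(MTBF+MTTR) = 19688/(19688+107.5) = 0.99457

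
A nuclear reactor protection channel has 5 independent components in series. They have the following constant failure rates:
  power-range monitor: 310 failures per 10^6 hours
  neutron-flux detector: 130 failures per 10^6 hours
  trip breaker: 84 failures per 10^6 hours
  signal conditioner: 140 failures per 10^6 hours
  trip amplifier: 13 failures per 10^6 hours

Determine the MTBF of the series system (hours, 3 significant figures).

1480

Series of exponential components: λ_sys = Σ λ_i
λ_sys = 0.00031 + 0.00013 + 0.000084 + 0.00014 + 0.000013 = 6.7700e-04 /h
MTBF = 1 / λ_sys = 1480 h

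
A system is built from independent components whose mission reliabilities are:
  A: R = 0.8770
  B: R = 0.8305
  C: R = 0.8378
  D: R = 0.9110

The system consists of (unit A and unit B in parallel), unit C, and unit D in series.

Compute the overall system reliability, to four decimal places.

Parallel (A and B): 1 − (1 − 0.877000)(1 − 0.830500) = 0.979152
Series ([0.979152], C, and D): 0.979152 × 0.837800 × 0.911000 = 0.7473

0.7473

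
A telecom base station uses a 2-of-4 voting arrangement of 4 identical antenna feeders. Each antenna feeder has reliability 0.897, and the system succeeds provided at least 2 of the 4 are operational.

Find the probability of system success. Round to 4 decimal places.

R = Σ_{i=2}^{4} C(4,i) p^i (1−p)^{4−i} with p = 0.897
C(4,2)·0.897^2·0.103^2 = 0.051217
C(4,3)·0.897^3·0.103^1 = 0.297355
C(4,4)·0.897^4·0.103^0 = 0.647396
Sum = 0.9960

0.9960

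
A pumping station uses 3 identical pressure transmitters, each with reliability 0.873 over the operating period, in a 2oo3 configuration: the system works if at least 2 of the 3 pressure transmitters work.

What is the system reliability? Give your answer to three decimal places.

R = Σ_{i=2}^{3} C(3,i) p^i (1−p)^{3−i} with p = 0.873
C(3,2)·0.873^2·0.127^1 = 0.29037
C(3,3)·0.873^3·0.127^0 = 0.66534
Sum = 0.956

0.956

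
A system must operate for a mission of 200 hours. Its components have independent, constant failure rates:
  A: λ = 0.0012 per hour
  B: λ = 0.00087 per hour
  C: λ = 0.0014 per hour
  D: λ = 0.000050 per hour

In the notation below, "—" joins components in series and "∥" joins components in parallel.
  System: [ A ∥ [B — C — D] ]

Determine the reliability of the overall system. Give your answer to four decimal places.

0.9208

R(A) = exp(−0.0012 × 200) = 0.786628
R(B) = exp(−0.00087 × 200) = 0.840297
R(C) = exp(−0.0014 × 200) = 0.755784
R(D) = exp(−0.000050 × 200) = 0.990050
Series (B, C, and D): 0.840297 × 0.755784 × 0.990050 = 0.628764
Parallel (A and [0.628764]): 1 − (1 − 0.786628)(1 − 0.628764) = 0.9208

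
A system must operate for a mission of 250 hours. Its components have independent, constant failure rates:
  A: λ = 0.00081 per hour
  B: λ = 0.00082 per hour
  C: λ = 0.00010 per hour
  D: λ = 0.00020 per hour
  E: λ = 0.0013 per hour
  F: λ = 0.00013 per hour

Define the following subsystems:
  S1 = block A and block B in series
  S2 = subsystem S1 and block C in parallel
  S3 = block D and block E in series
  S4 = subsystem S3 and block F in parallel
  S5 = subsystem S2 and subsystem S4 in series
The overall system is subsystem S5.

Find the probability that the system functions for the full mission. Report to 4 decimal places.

0.9818

R(A) = exp(−0.00081 × 250) = 0.816686
R(B) = exp(−0.00082 × 250) = 0.814647
R(C) = exp(−0.00010 × 250) = 0.975310
R(D) = exp(−0.00020 × 250) = 0.951229
R(E) = exp(−0.0013 × 250) = 0.722527
R(F) = exp(−0.00013 × 250) = 0.968022
Series (A and B): 0.816686 × 0.814647 = 0.665311
Parallel ([0.665311] and C): 1 − (1 − 0.665311)(1 − 0.975310) = 0.991737
Series (D and E): 0.951229 × 0.722527 = 0.687289
Parallel ([0.687289] and F): 1 − (1 − 0.687289)(1 − 0.968022) = 0.990000
Series ([0.991737] and [0.990000]): 0.991737 × 0.990000 = 0.9818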